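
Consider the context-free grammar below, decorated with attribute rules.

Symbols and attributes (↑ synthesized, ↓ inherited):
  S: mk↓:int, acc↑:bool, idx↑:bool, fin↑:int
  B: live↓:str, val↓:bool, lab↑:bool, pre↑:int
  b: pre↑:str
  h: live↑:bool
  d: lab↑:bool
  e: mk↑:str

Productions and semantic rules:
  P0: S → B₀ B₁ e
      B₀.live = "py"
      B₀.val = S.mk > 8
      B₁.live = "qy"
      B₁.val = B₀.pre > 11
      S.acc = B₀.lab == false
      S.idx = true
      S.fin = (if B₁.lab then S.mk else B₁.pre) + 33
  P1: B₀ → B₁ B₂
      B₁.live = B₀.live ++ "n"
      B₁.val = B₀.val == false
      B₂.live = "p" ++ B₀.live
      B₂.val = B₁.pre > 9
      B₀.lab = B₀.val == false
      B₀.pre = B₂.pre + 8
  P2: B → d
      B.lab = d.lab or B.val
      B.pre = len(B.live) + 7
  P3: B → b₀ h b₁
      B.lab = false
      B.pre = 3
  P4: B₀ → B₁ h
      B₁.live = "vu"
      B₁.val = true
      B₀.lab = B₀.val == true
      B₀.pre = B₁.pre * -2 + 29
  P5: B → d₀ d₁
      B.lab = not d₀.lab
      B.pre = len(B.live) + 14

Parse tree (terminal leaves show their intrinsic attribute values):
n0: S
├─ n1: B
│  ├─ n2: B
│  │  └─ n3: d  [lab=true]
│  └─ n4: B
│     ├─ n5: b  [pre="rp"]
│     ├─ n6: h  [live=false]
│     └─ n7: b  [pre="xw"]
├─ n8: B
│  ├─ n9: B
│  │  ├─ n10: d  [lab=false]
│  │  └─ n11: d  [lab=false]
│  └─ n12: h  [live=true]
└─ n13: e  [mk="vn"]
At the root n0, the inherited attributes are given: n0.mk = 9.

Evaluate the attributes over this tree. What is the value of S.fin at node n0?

30

1. n0.mk = 9  [given at root]
2. n1.live = "py"  ["py"]
3. n1.val = true  [S.mk > 8]
4. n2.live = "pyn"  [B₀.live ++ "n"]
5. n2.val = false  [B₀.val == false]
6. n3.lab = true  [terminal]
7. n2.lab = true  [d.lab or B.val]
8. n2.pre = 10  [len(B.live) + 7]
9. n4.live = "ppy"  ["p" ++ B₀.live]
10. n4.val = true  [B₁.pre > 9]
11. n5.pre = "rp"  [terminal]
12. n6.live = false  [terminal]
13. n7.pre = "xw"  [terminal]
14. n4.lab = false  [false]
15. n4.pre = 3  [3]
16. n1.lab = false  [B₀.val == false]
17. n1.pre = 11  [B₂.pre + 8]
18. n8.live = "qy"  ["qy"]
19. n8.val = false  [B₀.pre > 11]
20. n9.live = "vu"  ["vu"]
21. n9.val = true  [true]
22. n10.lab = false  [terminal]
23. n11.lab = false  [terminal]
24. n9.lab = true  [not d₀.lab]
25. n9.pre = 16  [len(B.live) + 14]
26. n12.live = true  [terminal]
27. n8.lab = false  [B₀.val == true]
28. n8.pre = -3  [B₁.pre * -2 + 29]
29. n13.mk = "vn"  [terminal]
30. n0.acc = true  [B₀.lab == false]
31. n0.idx = true  [true]
32. n0.fin = 30  [(if B₁.lab then S.mk else B₁.pre) + 33]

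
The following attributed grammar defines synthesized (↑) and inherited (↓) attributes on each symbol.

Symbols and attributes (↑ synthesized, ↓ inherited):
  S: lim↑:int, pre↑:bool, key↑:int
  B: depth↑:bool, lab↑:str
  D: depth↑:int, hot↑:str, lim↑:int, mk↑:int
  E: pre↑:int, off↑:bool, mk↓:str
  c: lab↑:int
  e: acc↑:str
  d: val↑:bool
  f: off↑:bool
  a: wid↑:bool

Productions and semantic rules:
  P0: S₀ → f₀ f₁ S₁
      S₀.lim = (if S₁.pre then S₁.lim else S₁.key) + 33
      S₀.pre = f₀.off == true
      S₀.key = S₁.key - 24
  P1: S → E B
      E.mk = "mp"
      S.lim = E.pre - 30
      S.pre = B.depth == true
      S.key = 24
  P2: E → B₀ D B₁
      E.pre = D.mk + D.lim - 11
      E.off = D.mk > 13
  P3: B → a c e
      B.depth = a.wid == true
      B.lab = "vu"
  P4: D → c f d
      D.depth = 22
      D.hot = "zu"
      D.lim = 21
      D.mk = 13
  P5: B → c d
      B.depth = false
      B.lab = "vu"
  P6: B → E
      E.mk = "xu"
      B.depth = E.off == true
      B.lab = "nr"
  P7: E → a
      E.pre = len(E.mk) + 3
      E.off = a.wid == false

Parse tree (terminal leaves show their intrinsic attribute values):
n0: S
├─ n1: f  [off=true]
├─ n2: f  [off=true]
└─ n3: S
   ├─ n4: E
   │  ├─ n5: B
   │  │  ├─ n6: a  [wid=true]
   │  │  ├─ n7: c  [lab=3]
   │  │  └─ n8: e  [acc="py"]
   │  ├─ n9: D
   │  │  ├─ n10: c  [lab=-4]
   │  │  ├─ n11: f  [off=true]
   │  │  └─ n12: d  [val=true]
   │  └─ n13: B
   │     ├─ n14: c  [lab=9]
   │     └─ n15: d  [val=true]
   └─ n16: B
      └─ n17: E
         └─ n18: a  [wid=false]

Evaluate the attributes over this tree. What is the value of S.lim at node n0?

1. n1.off = true  [terminal]
2. n2.off = true  [terminal]
3. n4.mk = "mp"  ["mp"]
4. n6.wid = true  [terminal]
5. n7.lab = 3  [terminal]
6. n8.acc = "py"  [terminal]
7. n5.depth = true  [a.wid == true]
8. n5.lab = "vu"  ["vu"]
9. n10.lab = -4  [terminal]
10. n11.off = true  [terminal]
11. n12.val = true  [terminal]
12. n9.depth = 22  [22]
13. n9.hot = "zu"  ["zu"]
14. n9.lim = 21  [21]
15. n9.mk = 13  [13]
16. n14.lab = 9  [terminal]
17. n15.val = true  [terminal]
18. n13.depth = false  [false]
19. n13.lab = "vu"  ["vu"]
20. n4.pre = 23  [D.mk + D.lim - 11]
21. n4.off = false  [D.mk > 13]
22. n17.mk = "xu"  ["xu"]
23. n18.wid = false  [terminal]
24. n17.pre = 5  [len(E.mk) + 3]
25. n17.off = true  [a.wid == false]
26. n16.depth = true  [E.off == true]
27. n16.lab = "nr"  ["nr"]
28. n3.lim = -7  [E.pre - 30]
29. n3.pre = true  [B.depth == true]
30. n3.key = 24  [24]
31. n0.lim = 26  [(if S₁.pre then S₁.lim else S₁.key) + 33]
32. n0.pre = true  [f₀.off == true]
33. n0.key = 0  [S₁.key - 24]

26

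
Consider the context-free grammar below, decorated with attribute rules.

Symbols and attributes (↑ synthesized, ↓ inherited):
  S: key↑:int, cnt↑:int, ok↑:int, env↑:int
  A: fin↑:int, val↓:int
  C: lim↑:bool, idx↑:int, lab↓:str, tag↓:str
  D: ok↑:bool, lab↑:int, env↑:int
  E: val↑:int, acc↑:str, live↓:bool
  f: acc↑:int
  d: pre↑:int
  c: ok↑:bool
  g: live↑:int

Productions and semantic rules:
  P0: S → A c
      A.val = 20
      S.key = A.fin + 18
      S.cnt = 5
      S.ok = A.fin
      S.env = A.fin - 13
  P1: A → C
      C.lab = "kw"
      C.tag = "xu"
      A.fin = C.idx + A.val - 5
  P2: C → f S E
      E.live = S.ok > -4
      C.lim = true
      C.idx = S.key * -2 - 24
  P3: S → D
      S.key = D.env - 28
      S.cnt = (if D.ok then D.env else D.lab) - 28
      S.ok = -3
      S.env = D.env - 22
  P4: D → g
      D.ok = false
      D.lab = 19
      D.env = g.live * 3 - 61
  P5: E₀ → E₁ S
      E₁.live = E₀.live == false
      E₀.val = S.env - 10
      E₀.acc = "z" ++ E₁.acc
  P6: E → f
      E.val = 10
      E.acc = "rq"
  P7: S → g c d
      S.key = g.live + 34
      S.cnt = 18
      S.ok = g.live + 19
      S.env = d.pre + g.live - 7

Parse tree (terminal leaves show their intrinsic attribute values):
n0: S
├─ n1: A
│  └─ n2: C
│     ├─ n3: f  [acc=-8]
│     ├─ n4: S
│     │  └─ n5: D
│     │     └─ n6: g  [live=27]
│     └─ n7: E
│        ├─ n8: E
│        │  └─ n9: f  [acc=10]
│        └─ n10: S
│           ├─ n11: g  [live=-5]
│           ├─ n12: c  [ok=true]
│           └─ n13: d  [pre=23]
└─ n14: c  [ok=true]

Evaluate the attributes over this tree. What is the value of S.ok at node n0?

1. n1.val = 20  [20]
2. n2.lab = "kw"  ["kw"]
3. n2.tag = "xu"  ["xu"]
4. n3.acc = -8  [terminal]
5. n6.live = 27  [terminal]
6. n5.ok = false  [false]
7. n5.lab = 19  [19]
8. n5.env = 20  [g.live * 3 - 61]
9. n4.key = -8  [D.env - 28]
10. n4.cnt = -9  [(if D.ok then D.env else D.lab) - 28]
11. n4.ok = -3  [-3]
12. n4.env = -2  [D.env - 22]
13. n7.live = true  [S.ok > -4]
14. n8.live = false  [E₀.live == false]
15. n9.acc = 10  [terminal]
16. n8.val = 10  [10]
17. n8.acc = "rq"  ["rq"]
18. n11.live = -5  [terminal]
19. n12.ok = true  [terminal]
20. n13.pre = 23  [terminal]
21. n10.key = 29  [g.live + 34]
22. n10.cnt = 18  [18]
23. n10.ok = 14  [g.live + 19]
24. n10.env = 11  [d.pre + g.live - 7]
25. n7.val = 1  [S.env - 10]
26. n7.acc = "zrq"  ["z" ++ E₁.acc]
27. n2.lim = true  [true]
28. n2.idx = -8  [S.key * -2 - 24]
29. n1.fin = 7  [C.idx + A.val - 5]
30. n14.ok = true  [terminal]
31. n0.key = 25  [A.fin + 18]
32. n0.cnt = 5  [5]
33. n0.ok = 7  [A.fin]
34. n0.env = -6  [A.fin - 13]

7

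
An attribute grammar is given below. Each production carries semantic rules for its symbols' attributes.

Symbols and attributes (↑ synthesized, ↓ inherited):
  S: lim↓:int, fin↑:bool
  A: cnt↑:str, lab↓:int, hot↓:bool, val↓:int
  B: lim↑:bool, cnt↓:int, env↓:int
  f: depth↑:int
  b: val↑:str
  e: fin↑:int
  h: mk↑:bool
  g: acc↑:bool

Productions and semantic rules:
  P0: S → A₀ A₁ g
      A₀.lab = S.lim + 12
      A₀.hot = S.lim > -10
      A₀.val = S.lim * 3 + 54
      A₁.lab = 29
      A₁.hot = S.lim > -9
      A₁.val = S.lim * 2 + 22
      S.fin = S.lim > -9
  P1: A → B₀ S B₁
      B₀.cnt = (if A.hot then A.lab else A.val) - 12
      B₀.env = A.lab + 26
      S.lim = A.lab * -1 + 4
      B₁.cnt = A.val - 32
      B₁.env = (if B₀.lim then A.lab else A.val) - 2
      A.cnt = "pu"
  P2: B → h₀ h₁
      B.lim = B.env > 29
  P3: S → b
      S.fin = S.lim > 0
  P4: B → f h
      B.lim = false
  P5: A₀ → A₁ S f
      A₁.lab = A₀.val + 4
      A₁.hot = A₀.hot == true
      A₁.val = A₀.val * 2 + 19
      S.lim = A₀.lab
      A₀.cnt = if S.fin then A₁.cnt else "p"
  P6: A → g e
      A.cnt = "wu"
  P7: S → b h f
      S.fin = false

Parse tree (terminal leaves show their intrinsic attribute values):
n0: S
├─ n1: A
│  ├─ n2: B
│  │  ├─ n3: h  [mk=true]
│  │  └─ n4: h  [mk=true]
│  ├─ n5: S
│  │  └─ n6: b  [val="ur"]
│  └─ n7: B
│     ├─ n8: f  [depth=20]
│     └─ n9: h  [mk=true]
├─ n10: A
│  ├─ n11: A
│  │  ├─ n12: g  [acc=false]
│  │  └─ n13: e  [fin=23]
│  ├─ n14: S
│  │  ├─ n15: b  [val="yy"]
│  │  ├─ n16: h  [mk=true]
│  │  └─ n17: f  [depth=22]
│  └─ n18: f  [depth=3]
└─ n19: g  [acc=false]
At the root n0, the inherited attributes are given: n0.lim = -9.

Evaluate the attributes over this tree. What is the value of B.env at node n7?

1. n0.lim = -9  [given at root]
2. n1.lab = 3  [S.lim + 12]
3. n1.hot = true  [S.lim > -10]
4. n1.val = 27  [S.lim * 3 + 54]
5. n2.cnt = -9  [(if A.hot then A.lab else A.val) - 12]
6. n2.env = 29  [A.lab + 26]
7. n3.mk = true  [terminal]
8. n4.mk = true  [terminal]
9. n2.lim = false  [B.env > 29]
10. n5.lim = 1  [A.lab * -1 + 4]
11. n6.val = "ur"  [terminal]
12. n5.fin = true  [S.lim > 0]
13. n7.cnt = -5  [A.val - 32]
14. n7.env = 25  [(if B₀.lim then A.lab else A.val) - 2]
15. n8.depth = 20  [terminal]
16. n9.mk = true  [terminal]
17. n7.lim = false  [false]
18. n1.cnt = "pu"  ["pu"]
19. n10.lab = 29  [29]
20. n10.hot = false  [S.lim > -9]
21. n10.val = 4  [S.lim * 2 + 22]
22. n11.lab = 8  [A₀.val + 4]
23. n11.hot = false  [A₀.hot == true]
24. n11.val = 27  [A₀.val * 2 + 19]
25. n12.acc = false  [terminal]
26. n13.fin = 23  [terminal]
27. n11.cnt = "wu"  ["wu"]
28. n14.lim = 29  [A₀.lab]
29. n15.val = "yy"  [terminal]
30. n16.mk = true  [terminal]
31. n17.depth = 22  [terminal]
32. n14.fin = false  [false]
33. n18.depth = 3  [terminal]
34. n10.cnt = "p"  [if S.fin then A₁.cnt else "p"]
35. n19.acc = false  [terminal]
36. n0.fin = false  [S.lim > -9]

25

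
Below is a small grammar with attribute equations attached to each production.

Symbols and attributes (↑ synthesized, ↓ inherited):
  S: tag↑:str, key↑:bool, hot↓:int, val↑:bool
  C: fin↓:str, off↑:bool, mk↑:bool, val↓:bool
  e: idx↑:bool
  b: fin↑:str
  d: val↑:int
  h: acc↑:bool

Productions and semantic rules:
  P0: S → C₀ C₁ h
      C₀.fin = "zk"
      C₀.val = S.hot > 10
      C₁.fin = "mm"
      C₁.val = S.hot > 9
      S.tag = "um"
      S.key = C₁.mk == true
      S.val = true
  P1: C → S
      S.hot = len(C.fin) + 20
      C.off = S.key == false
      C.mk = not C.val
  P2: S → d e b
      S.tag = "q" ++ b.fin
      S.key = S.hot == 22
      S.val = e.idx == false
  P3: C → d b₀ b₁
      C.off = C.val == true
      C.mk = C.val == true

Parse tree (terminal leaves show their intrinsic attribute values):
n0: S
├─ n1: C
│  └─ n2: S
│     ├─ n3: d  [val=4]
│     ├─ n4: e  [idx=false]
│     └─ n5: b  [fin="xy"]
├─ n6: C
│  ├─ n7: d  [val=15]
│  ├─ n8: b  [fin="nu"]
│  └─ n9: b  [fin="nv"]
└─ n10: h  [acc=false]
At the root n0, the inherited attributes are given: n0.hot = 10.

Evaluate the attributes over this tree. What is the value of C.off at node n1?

1. n0.hot = 10  [given at root]
2. n1.fin = "zk"  ["zk"]
3. n1.val = false  [S.hot > 10]
4. n2.hot = 22  [len(C.fin) + 20]
5. n3.val = 4  [terminal]
6. n4.idx = false  [terminal]
7. n5.fin = "xy"  [terminal]
8. n2.tag = "qxy"  ["q" ++ b.fin]
9. n2.key = true  [S.hot == 22]
10. n2.val = true  [e.idx == false]
11. n1.off = false  [S.key == false]
12. n1.mk = true  [not C.val]
13. n6.fin = "mm"  ["mm"]
14. n6.val = true  [S.hot > 9]
15. n7.val = 15  [terminal]
16. n8.fin = "nu"  [terminal]
17. n9.fin = "nv"  [terminal]
18. n6.off = true  [C.val == true]
19. n6.mk = true  [C.val == true]
20. n10.acc = false  [terminal]
21. n0.tag = "um"  ["um"]
22. n0.key = true  [C₁.mk == true]
23. n0.val = true  [true]

false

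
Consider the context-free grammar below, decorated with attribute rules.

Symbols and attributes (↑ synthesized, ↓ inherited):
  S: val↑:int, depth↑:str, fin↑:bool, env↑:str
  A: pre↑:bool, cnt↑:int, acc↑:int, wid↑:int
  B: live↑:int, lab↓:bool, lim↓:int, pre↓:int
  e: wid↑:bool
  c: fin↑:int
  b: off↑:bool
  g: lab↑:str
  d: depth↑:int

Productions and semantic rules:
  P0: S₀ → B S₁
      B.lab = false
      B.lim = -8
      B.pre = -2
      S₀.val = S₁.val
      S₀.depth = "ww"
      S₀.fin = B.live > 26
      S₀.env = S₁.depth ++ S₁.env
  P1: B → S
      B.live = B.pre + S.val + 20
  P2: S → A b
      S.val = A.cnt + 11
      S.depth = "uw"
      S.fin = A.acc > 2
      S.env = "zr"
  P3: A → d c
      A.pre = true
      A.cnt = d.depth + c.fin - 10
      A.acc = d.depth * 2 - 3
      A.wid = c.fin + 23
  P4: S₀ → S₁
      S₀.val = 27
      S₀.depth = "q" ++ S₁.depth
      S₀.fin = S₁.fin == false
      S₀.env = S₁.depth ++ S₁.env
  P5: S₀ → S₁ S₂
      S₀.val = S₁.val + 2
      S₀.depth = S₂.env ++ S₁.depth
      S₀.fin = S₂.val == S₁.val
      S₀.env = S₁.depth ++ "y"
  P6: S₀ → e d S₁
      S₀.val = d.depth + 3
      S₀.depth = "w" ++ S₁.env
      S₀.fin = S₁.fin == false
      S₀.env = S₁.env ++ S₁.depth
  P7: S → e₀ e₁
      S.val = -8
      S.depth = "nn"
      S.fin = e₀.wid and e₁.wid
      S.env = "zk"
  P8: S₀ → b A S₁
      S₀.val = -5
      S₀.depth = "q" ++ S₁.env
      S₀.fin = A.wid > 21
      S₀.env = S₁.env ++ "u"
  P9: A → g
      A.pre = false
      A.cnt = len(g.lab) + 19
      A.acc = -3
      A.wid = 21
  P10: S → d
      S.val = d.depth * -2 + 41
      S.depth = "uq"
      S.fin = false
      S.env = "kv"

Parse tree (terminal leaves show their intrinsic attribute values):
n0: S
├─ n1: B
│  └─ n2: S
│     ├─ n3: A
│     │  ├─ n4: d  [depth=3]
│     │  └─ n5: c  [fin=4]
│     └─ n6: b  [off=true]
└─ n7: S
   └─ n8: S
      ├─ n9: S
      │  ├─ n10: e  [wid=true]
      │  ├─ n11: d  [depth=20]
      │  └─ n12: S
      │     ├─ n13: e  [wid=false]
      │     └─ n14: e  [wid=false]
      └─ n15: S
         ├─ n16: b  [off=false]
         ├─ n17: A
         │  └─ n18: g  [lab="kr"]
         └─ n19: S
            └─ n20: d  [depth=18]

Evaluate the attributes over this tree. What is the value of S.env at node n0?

1. n1.lab = false  [false]
2. n1.lim = -8  [-8]
3. n1.pre = -2  [-2]
4. n4.depth = 3  [terminal]
5. n5.fin = 4  [terminal]
6. n3.pre = true  [true]
7. n3.cnt = -3  [d.depth + c.fin - 10]
8. n3.acc = 3  [d.depth * 2 - 3]
9. n3.wid = 27  [c.fin + 23]
10. n6.off = true  [terminal]
11. n2.val = 8  [A.cnt + 11]
12. n2.depth = "uw"  ["uw"]
13. n2.fin = true  [A.acc > 2]
14. n2.env = "zr"  ["zr"]
15. n1.live = 26  [B.pre + S.val + 20]
16. n10.wid = true  [terminal]
17. n11.depth = 20  [terminal]
18. n13.wid = false  [terminal]
19. n14.wid = false  [terminal]
20. n12.val = -8  [-8]
21. n12.depth = "nn"  ["nn"]
22. n12.fin = false  [e₀.wid and e₁.wid]
23. n12.env = "zk"  ["zk"]
24. n9.val = 23  [d.depth + 3]
25. n9.depth = "wzk"  ["w" ++ S₁.env]
26. n9.fin = true  [S₁.fin == false]
27. n9.env = "zknn"  [S₁.env ++ S₁.depth]
28. n16.off = false  [terminal]
29. n18.lab = "kr"  [terminal]
30. n17.pre = false  [false]
31. n17.cnt = 21  [len(g.lab) + 19]
32. n17.acc = -3  [-3]
33. n17.wid = 21  [21]
34. n20.depth = 18  [terminal]
35. n19.val = 5  [d.depth * -2 + 41]
36. n19.depth = "uq"  ["uq"]
37. n19.fin = false  [false]
38. n19.env = "kv"  ["kv"]
39. n15.val = -5  [-5]
40. n15.depth = "qkv"  ["q" ++ S₁.env]
41. n15.fin = false  [A.wid > 21]
42. n15.env = "kvu"  [S₁.env ++ "u"]
43. n8.val = 25  [S₁.val + 2]
44. n8.depth = "kvuwzk"  [S₂.env ++ S₁.depth]
45. n8.fin = false  [S₂.val == S₁.val]
46. n8.env = "wzky"  [S₁.depth ++ "y"]
47. n7.val = 27  [27]
48. n7.depth = "qkvuwzk"  ["q" ++ S₁.depth]
49. n7.fin = true  [S₁.fin == false]
50. n7.env = "kvuwzkwzky"  [S₁.depth ++ S₁.env]
51. n0.val = 27  [S₁.val]
52. n0.depth = "ww"  ["ww"]
53. n0.fin = false  [B.live > 26]
54. n0.env = "qkvuwzkkvuwzkwzky"  [S₁.depth ++ S₁.env]

"qkvuwzkkvuwzkwzky"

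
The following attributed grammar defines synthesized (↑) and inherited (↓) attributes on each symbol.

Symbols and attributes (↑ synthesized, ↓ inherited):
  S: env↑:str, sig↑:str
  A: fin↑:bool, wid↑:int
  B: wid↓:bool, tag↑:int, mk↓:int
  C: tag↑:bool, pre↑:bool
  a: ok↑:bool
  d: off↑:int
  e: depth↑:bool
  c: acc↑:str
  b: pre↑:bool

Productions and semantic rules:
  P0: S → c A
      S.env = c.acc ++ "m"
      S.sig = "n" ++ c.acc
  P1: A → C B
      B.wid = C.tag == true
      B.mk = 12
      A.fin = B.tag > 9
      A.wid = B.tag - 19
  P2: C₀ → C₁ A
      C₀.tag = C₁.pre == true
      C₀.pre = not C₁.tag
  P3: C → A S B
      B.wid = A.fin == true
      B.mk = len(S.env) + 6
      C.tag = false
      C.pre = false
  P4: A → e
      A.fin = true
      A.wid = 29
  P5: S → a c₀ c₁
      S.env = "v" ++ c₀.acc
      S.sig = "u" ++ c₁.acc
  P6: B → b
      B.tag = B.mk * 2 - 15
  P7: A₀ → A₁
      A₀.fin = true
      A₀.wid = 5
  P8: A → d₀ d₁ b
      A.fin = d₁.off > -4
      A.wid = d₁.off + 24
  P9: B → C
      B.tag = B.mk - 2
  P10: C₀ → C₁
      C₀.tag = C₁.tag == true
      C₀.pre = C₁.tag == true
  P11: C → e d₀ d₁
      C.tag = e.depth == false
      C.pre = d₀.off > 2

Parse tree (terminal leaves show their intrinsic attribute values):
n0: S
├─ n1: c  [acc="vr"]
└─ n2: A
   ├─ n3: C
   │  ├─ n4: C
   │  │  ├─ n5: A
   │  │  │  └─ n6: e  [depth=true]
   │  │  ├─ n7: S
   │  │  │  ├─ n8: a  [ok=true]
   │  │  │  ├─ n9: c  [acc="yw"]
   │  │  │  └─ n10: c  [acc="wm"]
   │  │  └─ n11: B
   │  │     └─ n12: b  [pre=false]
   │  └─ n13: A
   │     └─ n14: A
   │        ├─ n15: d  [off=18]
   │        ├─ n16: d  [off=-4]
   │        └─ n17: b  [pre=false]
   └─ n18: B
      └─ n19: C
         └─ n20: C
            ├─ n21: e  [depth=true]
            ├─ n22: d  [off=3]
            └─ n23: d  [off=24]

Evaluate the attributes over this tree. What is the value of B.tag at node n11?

1. n1.acc = "vr"  [terminal]
2. n6.depth = true  [terminal]
3. n5.fin = true  [true]
4. n5.wid = 29  [29]
5. n8.ok = true  [terminal]
6. n9.acc = "yw"  [terminal]
7. n10.acc = "wm"  [terminal]
8. n7.env = "vyw"  ["v" ++ c₀.acc]
9. n7.sig = "uwm"  ["u" ++ c₁.acc]
10. n11.wid = true  [A.fin == true]
11. n11.mk = 9  [len(S.env) + 6]
12. n12.pre = false  [terminal]
13. n11.tag = 3  [B.mk * 2 - 15]
14. n4.tag = false  [false]
15. n4.pre = false  [false]
16. n15.off = 18  [terminal]
17. n16.off = -4  [terminal]
18. n17.pre = false  [terminal]
19. n14.fin = false  [d₁.off > -4]
20. n14.wid = 20  [d₁.off + 24]
21. n13.fin = true  [true]
22. n13.wid = 5  [5]
23. n3.tag = false  [C₁.pre == true]
24. n3.pre = true  [not C₁.tag]
25. n18.wid = false  [C.tag == true]
26. n18.mk = 12  [12]
27. n21.depth = true  [terminal]
28. n22.off = 3  [terminal]
29. n23.off = 24  [terminal]
30. n20.tag = false  [e.depth == false]
31. n20.pre = true  [d₀.off > 2]
32. n19.tag = false  [C₁.tag == true]
33. n19.pre = false  [C₁.tag == true]
34. n18.tag = 10  [B.mk - 2]
35. n2.fin = true  [B.tag > 9]
36. n2.wid = -9  [B.tag - 19]
37. n0.env = "vrm"  [c.acc ++ "m"]
38. n0.sig = "nvr"  ["n" ++ c.acc]

3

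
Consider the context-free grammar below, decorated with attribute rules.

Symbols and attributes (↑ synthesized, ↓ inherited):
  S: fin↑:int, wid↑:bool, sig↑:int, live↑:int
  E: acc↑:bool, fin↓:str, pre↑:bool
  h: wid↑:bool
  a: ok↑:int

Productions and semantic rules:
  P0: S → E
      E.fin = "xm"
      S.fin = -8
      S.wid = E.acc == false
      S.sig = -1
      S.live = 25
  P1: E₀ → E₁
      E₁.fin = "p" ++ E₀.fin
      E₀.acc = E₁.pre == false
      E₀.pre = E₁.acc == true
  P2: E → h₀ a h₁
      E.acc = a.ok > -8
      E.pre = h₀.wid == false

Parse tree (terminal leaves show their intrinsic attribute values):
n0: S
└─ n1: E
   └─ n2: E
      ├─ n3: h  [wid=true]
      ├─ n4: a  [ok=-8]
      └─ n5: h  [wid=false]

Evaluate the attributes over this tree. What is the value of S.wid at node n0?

false

1. n1.fin = "xm"  ["xm"]
2. n2.fin = "pxm"  ["p" ++ E₀.fin]
3. n3.wid = true  [terminal]
4. n4.ok = -8  [terminal]
5. n5.wid = false  [terminal]
6. n2.acc = false  [a.ok > -8]
7. n2.pre = false  [h₀.wid == false]
8. n1.acc = true  [E₁.pre == false]
9. n1.pre = false  [E₁.acc == true]
10. n0.fin = -8  [-8]
11. n0.wid = false  [E.acc == false]
12. n0.sig = -1  [-1]
13. n0.live = 25  [25]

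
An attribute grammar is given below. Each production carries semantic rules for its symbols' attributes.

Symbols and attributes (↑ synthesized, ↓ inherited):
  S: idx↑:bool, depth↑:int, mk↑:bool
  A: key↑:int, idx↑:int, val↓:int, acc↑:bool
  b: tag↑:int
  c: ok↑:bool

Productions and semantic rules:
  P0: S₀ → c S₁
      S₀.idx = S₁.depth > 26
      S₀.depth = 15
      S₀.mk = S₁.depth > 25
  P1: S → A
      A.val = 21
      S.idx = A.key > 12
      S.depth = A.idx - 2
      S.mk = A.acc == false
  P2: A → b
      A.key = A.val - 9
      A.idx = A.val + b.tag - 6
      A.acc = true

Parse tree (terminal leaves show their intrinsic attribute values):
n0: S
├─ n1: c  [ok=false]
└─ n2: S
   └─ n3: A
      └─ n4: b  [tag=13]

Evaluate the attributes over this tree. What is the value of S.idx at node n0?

false

1. n1.ok = false  [terminal]
2. n3.val = 21  [21]
3. n4.tag = 13  [terminal]
4. n3.key = 12  [A.val - 9]
5. n3.idx = 28  [A.val + b.tag - 6]
6. n3.acc = true  [true]
7. n2.idx = false  [A.key > 12]
8. n2.depth = 26  [A.idx - 2]
9. n2.mk = false  [A.acc == false]
10. n0.idx = false  [S₁.depth > 26]
11. n0.depth = 15  [15]
12. n0.mk = true  [S₁.depth > 25]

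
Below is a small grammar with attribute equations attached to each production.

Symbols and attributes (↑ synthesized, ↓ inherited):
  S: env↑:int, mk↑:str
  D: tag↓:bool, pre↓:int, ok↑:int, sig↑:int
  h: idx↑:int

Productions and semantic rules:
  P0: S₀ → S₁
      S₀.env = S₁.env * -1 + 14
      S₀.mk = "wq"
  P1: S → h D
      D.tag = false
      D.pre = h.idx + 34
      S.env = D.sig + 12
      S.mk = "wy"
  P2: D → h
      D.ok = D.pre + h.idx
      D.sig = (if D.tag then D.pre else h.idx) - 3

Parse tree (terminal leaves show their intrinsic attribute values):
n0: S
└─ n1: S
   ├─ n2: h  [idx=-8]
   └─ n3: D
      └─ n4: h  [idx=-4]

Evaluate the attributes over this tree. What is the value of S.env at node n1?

1. n2.idx = -8  [terminal]
2. n3.tag = false  [false]
3. n3.pre = 26  [h.idx + 34]
4. n4.idx = -4  [terminal]
5. n3.ok = 22  [D.pre + h.idx]
6. n3.sig = -7  [(if D.tag then D.pre else h.idx) - 3]
7. n1.env = 5  [D.sig + 12]
8. n1.mk = "wy"  ["wy"]
9. n0.env = 9  [S₁.env * -1 + 14]
10. n0.mk = "wq"  ["wq"]

5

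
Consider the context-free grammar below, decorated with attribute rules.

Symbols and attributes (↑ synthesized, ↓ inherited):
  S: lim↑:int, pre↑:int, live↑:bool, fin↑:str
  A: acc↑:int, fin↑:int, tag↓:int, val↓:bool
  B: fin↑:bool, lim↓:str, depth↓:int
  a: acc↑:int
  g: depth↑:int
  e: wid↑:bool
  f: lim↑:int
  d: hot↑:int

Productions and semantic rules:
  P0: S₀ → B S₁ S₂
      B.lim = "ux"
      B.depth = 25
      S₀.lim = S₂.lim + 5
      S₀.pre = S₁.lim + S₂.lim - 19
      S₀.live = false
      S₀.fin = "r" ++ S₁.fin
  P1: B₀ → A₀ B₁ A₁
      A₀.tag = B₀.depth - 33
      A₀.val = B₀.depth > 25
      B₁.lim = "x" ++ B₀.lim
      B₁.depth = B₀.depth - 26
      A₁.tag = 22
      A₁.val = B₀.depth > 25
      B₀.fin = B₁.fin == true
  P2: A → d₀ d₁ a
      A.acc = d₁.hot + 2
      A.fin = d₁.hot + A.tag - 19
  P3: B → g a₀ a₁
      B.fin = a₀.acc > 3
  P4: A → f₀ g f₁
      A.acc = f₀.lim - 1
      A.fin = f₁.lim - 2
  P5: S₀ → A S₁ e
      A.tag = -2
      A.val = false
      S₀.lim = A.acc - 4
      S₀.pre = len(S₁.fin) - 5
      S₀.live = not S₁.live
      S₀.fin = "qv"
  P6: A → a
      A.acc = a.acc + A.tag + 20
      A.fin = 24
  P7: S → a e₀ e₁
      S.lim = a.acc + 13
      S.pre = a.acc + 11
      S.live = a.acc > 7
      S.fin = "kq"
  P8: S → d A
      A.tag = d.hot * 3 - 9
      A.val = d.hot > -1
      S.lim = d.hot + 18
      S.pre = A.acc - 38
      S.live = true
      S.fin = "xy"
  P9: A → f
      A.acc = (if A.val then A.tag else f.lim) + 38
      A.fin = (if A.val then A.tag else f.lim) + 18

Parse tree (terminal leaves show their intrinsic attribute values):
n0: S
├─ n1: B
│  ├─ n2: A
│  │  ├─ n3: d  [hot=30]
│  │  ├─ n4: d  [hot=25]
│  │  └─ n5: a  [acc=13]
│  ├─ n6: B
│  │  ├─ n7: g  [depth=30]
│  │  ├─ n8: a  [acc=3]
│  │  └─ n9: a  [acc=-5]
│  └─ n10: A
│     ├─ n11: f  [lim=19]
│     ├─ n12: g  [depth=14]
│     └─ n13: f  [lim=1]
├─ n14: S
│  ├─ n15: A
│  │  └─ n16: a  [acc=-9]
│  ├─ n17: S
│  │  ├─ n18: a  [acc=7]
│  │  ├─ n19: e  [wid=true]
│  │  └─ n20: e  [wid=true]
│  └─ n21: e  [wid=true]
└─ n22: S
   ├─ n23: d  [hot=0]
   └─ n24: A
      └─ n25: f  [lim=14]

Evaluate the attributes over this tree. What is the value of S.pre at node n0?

4

1. n1.lim = "ux"  ["ux"]
2. n1.depth = 25  [25]
3. n2.tag = -8  [B₀.depth - 33]
4. n2.val = false  [B₀.depth > 25]
5. n3.hot = 30  [terminal]
6. n4.hot = 25  [terminal]
7. n5.acc = 13  [terminal]
8. n2.acc = 27  [d₁.hot + 2]
9. n2.fin = -2  [d₁.hot + A.tag - 19]
10. n6.lim = "xux"  ["x" ++ B₀.lim]
11. n6.depth = -1  [B₀.depth - 26]
12. n7.depth = 30  [terminal]
13. n8.acc = 3  [terminal]
14. n9.acc = -5  [terminal]
15. n6.fin = false  [a₀.acc > 3]
16. n10.tag = 22  [22]
17. n10.val = false  [B₀.depth > 25]
18. n11.lim = 19  [terminal]
19. n12.depth = 14  [terminal]
20. n13.lim = 1  [terminal]
21. n10.acc = 18  [f₀.lim - 1]
22. n10.fin = -1  [f₁.lim - 2]
23. n1.fin = false  [B₁.fin == true]
24. n15.tag = -2  [-2]
25. n15.val = false  [false]
26. n16.acc = -9  [terminal]
27. n15.acc = 9  [a.acc + A.tag + 20]
28. n15.fin = 24  [24]
29. n18.acc = 7  [terminal]
30. n19.wid = true  [terminal]
31. n20.wid = true  [terminal]
32. n17.lim = 20  [a.acc + 13]
33. n17.pre = 18  [a.acc + 11]
34. n17.live = false  [a.acc > 7]
35. n17.fin = "kq"  ["kq"]
36. n21.wid = true  [terminal]
37. n14.lim = 5  [A.acc - 4]
38. n14.pre = -3  [len(S₁.fin) - 5]
39. n14.live = true  [not S₁.live]
40. n14.fin = "qv"  ["qv"]
41. n23.hot = 0  [terminal]
42. n24.tag = -9  [d.hot * 3 - 9]
43. n24.val = true  [d.hot > -1]
44. n25.lim = 14  [terminal]
45. n24.acc = 29  [(if A.val then A.tag else f.lim) + 38]
46. n24.fin = 9  [(if A.val then A.tag else f.lim) + 18]
47. n22.lim = 18  [d.hot + 18]
48. n22.pre = -9  [A.acc - 38]
49. n22.live = true  [true]
50. n22.fin = "xy"  ["xy"]
51. n0.lim = 23  [S₂.lim + 5]
52. n0.pre = 4  [S₁.lim + S₂.lim - 19]
53. n0.live = false  [false]
54. n0.fin = "rqv"  ["r" ++ S₁.fin]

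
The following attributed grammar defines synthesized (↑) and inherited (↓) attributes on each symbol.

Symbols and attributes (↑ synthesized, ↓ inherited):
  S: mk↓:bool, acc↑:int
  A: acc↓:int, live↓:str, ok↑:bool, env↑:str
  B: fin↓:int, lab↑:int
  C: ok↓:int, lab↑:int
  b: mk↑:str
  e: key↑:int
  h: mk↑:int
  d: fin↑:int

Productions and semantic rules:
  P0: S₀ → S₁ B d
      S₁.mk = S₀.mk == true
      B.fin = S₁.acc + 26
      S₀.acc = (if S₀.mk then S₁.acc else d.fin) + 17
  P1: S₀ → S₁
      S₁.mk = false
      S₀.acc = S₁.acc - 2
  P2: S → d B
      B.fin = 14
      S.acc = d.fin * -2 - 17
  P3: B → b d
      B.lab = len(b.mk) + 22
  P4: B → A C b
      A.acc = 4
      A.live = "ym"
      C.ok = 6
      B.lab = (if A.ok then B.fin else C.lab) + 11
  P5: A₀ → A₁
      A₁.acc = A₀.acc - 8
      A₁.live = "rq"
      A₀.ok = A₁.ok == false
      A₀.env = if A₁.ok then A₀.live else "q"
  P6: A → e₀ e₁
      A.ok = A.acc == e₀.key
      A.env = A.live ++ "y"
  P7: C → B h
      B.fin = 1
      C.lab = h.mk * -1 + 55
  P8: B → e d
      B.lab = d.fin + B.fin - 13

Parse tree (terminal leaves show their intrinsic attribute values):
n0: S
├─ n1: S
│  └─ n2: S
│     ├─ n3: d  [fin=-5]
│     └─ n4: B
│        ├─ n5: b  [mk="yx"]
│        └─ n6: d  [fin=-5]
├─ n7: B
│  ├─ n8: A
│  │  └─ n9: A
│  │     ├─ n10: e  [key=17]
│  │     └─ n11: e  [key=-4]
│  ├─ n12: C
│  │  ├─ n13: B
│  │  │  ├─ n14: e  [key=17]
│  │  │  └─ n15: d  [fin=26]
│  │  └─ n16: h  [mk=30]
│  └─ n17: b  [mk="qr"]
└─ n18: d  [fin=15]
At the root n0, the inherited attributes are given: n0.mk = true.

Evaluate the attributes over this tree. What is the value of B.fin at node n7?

1. n0.mk = true  [given at root]
2. n1.mk = true  [S₀.mk == true]
3. n2.mk = false  [false]
4. n3.fin = -5  [terminal]
5. n4.fin = 14  [14]
6. n5.mk = "yx"  [terminal]
7. n6.fin = -5  [terminal]
8. n4.lab = 24  [len(b.mk) + 22]
9. n2.acc = -7  [d.fin * -2 - 17]
10. n1.acc = -9  [S₁.acc - 2]
11. n7.fin = 17  [S₁.acc + 26]
12. n8.acc = 4  [4]
13. n8.live = "ym"  ["ym"]
14. n9.acc = -4  [A₀.acc - 8]
15. n9.live = "rq"  ["rq"]
16. n10.key = 17  [terminal]
17. n11.key = -4  [terminal]
18. n9.ok = false  [A.acc == e₀.key]
19. n9.env = "rqy"  [A.live ++ "y"]
20. n8.ok = true  [A₁.ok == false]
21. n8.env = "q"  [if A₁.ok then A₀.live else "q"]
22. n12.ok = 6  [6]
23. n13.fin = 1  [1]
24. n14.key = 17  [terminal]
25. n15.fin = 26  [terminal]
26. n13.lab = 14  [d.fin + B.fin - 13]
27. n16.mk = 30  [terminal]
28. n12.lab = 25  [h.mk * -1 + 55]
29. n17.mk = "qr"  [terminal]
30. n7.lab = 28  [(if A.ok then B.fin else C.lab) + 11]
31. n18.fin = 15  [terminal]
32. n0.acc = 8  [(if S₀.mk then S₁.acc else d.fin) + 17]

17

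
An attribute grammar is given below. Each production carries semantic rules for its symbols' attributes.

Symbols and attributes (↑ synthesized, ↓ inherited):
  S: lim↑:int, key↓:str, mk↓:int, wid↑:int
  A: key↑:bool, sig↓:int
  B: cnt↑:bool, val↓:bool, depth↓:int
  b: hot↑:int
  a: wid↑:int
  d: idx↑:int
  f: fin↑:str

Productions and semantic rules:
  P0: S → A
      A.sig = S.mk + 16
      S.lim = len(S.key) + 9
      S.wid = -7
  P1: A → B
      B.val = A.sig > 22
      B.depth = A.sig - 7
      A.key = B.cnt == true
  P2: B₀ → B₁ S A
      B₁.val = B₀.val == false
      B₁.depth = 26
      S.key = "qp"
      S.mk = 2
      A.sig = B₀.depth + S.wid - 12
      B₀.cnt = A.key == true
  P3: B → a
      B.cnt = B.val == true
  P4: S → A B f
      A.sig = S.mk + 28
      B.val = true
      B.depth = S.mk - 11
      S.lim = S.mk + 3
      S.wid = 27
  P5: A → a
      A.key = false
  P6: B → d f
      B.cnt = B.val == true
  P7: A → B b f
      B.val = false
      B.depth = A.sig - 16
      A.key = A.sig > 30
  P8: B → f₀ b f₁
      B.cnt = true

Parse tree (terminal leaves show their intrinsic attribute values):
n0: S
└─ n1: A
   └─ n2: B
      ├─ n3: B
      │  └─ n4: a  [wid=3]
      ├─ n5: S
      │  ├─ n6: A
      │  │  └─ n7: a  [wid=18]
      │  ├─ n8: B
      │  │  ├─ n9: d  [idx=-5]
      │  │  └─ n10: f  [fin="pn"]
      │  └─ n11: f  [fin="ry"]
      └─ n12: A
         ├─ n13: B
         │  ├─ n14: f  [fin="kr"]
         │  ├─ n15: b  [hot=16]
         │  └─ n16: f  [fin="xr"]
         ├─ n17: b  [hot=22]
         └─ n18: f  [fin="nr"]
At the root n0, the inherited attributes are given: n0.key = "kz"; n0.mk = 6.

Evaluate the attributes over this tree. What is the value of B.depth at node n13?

1. n0.key = "kz"  [given at root]
2. n0.mk = 6  [given at root]
3. n1.sig = 22  [S.mk + 16]
4. n2.val = false  [A.sig > 22]
5. n2.depth = 15  [A.sig - 7]
6. n3.val = true  [B₀.val == false]
7. n3.depth = 26  [26]
8. n4.wid = 3  [terminal]
9. n3.cnt = true  [B.val == true]
10. n5.key = "qp"  ["qp"]
11. n5.mk = 2  [2]
12. n6.sig = 30  [S.mk + 28]
13. n7.wid = 18  [terminal]
14. n6.key = false  [false]
15. n8.val = true  [true]
16. n8.depth = -9  [S.mk - 11]
17. n9.idx = -5  [terminal]
18. n10.fin = "pn"  [terminal]
19. n8.cnt = true  [B.val == true]
20. n11.fin = "ry"  [terminal]
21. n5.lim = 5  [S.mk + 3]
22. n5.wid = 27  [27]
23. n12.sig = 30  [B₀.depth + S.wid - 12]
24. n13.val = false  [false]
25. n13.depth = 14  [A.sig - 16]
26. n14.fin = "kr"  [terminal]
27. n15.hot = 16  [terminal]
28. n16.fin = "xr"  [terminal]
29. n13.cnt = true  [true]
30. n17.hot = 22  [terminal]
31. n18.fin = "nr"  [terminal]
32. n12.key = false  [A.sig > 30]
33. n2.cnt = false  [A.key == true]
34. n1.key = false  [B.cnt == true]
35. n0.lim = 11  [len(S.key) + 9]
36. n0.wid = -7  [-7]

14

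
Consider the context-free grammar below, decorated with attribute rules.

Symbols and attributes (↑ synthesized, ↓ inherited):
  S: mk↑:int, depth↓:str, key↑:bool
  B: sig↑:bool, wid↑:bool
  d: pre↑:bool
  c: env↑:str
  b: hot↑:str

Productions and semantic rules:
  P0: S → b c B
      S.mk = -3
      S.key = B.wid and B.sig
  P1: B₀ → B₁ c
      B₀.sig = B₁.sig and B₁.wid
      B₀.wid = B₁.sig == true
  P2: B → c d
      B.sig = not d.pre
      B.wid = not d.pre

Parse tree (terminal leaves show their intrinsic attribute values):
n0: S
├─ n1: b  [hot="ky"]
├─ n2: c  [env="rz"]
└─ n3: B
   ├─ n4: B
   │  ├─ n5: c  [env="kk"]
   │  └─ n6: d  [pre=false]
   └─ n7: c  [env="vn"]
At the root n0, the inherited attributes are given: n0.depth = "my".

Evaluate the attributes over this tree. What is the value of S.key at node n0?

1. n0.depth = "my"  [given at root]
2. n1.hot = "ky"  [terminal]
3. n2.env = "rz"  [terminal]
4. n5.env = "kk"  [terminal]
5. n6.pre = false  [terminal]
6. n4.sig = true  [not d.pre]
7. n4.wid = true  [not d.pre]
8. n7.env = "vn"  [terminal]
9. n3.sig = true  [B₁.sig and B₁.wid]
10. n3.wid = true  [B₁.sig == true]
11. n0.mk = -3  [-3]
12. n0.key = true  [B.wid and B.sig]

true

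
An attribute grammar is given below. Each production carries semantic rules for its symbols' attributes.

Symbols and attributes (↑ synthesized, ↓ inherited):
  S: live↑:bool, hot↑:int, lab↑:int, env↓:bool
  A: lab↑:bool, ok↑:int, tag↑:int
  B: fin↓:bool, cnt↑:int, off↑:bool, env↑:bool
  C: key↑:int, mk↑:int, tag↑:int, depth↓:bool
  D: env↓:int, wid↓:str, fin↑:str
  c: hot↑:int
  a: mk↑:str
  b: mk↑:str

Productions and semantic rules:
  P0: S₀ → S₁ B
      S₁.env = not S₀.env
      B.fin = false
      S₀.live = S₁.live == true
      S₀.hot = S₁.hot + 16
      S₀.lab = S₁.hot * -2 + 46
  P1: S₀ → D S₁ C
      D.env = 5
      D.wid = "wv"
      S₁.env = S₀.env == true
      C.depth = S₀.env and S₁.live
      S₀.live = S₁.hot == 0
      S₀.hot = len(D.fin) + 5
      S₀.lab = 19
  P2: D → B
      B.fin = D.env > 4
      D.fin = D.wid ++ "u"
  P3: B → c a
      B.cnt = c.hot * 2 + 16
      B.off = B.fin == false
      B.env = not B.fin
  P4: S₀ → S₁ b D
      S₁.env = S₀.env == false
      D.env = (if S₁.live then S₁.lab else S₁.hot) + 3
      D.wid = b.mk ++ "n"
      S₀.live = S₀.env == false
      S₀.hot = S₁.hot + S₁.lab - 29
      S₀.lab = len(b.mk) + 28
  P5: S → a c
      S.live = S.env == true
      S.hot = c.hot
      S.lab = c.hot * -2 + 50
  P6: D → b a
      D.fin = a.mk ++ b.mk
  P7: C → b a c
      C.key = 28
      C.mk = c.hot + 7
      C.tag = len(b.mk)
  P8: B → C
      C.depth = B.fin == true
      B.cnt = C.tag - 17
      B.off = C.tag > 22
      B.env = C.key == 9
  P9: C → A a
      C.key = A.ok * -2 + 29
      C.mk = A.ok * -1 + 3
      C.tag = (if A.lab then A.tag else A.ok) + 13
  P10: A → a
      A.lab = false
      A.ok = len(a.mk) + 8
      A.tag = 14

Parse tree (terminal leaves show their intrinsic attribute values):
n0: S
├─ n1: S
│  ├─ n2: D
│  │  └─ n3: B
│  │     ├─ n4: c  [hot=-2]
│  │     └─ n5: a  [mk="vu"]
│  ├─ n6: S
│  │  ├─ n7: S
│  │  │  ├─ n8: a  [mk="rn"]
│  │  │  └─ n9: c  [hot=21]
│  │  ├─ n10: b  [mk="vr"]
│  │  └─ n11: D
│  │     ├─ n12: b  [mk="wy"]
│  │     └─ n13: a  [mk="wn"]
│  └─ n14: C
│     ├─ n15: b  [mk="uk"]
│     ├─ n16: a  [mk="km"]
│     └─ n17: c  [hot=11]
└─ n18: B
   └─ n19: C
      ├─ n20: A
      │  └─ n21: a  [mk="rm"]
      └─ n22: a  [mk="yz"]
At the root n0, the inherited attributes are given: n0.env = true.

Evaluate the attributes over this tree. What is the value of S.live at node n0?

true

1. n0.env = true  [given at root]
2. n1.env = false  [not S₀.env]
3. n2.env = 5  [5]
4. n2.wid = "wv"  ["wv"]
5. n3.fin = true  [D.env > 4]
6. n4.hot = -2  [terminal]
7. n5.mk = "vu"  [terminal]
8. n3.cnt = 12  [c.hot * 2 + 16]
9. n3.off = false  [B.fin == false]
10. n3.env = false  [not B.fin]
11. n2.fin = "wvu"  [D.wid ++ "u"]
12. n6.env = false  [S₀.env == true]
13. n7.env = true  [S₀.env == false]
14. n8.mk = "rn"  [terminal]
15. n9.hot = 21  [terminal]
16. n7.live = true  [S.env == true]
17. n7.hot = 21  [c.hot]
18. n7.lab = 8  [c.hot * -2 + 50]
19. n10.mk = "vr"  [terminal]
20. n11.env = 11  [(if S₁.live then S₁.lab else S₁.hot) + 3]
21. n11.wid = "vrn"  [b.mk ++ "n"]
22. n12.mk = "wy"  [terminal]
23. n13.mk = "wn"  [terminal]
24. n11.fin = "wnwy"  [a.mk ++ b.mk]
25. n6.live = true  [S₀.env == false]
26. n6.hot = 0  [S₁.hot + S₁.lab - 29]
27. n6.lab = 30  [len(b.mk) + 28]
28. n14.depth = false  [S₀.env and S₁.live]
29. n15.mk = "uk"  [terminal]
30. n16.mk = "km"  [terminal]
31. n17.hot = 11  [terminal]
32. n14.key = 28  [28]
33. n14.mk = 18  [c.hot + 7]
34. n14.tag = 2  [len(b.mk)]
35. n1.live = true  [S₁.hot == 0]
36. n1.hot = 8  [len(D.fin) + 5]
37. n1.lab = 19  [19]
38. n18.fin = false  [false]
39. n19.depth = false  [B.fin == true]
40. n21.mk = "rm"  [terminal]
41. n20.lab = false  [false]
42. n20.ok = 10  [len(a.mk) + 8]
43. n20.tag = 14  [14]
44. n22.mk = "yz"  [terminal]
45. n19.key = 9  [A.ok * -2 + 29]
46. n19.mk = -7  [A.ok * -1 + 3]
47. n19.tag = 23  [(if A.lab then A.tag else A.ok) + 13]
48. n18.cnt = 6  [C.tag - 17]
49. n18.off = true  [C.tag > 22]
50. n18.env = true  [C.key == 9]
51. n0.live = true  [S₁.live == true]
52. n0.hot = 24  [S₁.hot + 16]
53. n0.lab = 30  [S₁.hot * -2 + 46]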